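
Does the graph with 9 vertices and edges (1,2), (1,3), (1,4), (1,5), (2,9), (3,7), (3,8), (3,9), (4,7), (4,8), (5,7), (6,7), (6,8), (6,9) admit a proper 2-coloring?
Yes. Partition: {1, 7, 8, 9}, {2, 3, 4, 5, 6}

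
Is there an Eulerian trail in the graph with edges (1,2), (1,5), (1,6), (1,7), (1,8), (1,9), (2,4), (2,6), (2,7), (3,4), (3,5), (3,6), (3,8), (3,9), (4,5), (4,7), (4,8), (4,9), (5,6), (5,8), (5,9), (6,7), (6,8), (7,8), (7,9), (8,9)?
Yes (the graph is connected and exactly 2 vertices have odd degree: {3, 8}; any Eulerian path must start and end at those)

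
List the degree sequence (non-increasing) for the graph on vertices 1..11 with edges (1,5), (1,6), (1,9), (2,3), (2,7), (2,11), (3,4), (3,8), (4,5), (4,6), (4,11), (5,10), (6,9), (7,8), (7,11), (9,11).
[4, 4, 3, 3, 3, 3, 3, 3, 3, 2, 1] (degrees: deg(1)=3, deg(2)=3, deg(3)=3, deg(4)=4, deg(5)=3, deg(6)=3, deg(7)=3, deg(8)=2, deg(9)=3, deg(10)=1, deg(11)=4)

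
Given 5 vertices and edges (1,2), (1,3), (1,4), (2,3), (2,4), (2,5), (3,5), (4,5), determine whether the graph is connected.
Yes (BFS from 1 visits [1, 2, 3, 4, 5] — all 5 vertices reached)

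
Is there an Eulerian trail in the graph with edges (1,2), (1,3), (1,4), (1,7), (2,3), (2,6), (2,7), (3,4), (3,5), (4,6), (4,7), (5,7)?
Yes — and in fact it has an Eulerian circuit (the graph is connected and all 7 vertices have even degree)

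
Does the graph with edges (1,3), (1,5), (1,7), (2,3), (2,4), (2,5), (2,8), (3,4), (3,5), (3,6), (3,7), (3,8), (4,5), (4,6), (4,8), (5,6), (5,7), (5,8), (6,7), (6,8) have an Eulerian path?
No (6 vertices have odd degree: {1, 3, 4, 5, 6, 8}; Eulerian path requires 0 or 2)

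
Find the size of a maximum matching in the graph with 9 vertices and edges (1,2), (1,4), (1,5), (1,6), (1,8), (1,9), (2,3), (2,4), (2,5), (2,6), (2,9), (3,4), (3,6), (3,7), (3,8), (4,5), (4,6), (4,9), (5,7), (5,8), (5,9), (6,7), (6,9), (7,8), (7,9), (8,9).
4 (matching: (1,4), (3,8), (5,7), (6,9); upper bound floor(n/2) = floor(9/2) = 4)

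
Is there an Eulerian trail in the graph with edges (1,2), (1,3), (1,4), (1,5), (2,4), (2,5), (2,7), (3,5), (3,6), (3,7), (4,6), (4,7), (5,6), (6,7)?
Yes — and in fact it has an Eulerian circuit (the graph is connected and all 7 vertices have even degree)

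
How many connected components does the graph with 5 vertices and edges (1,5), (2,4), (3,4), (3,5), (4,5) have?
1 (components: {1, 2, 3, 4, 5})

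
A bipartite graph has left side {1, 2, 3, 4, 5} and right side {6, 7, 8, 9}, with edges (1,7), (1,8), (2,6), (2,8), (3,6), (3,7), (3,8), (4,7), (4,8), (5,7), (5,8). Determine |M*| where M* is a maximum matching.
3 (matching: (1,8), (2,6), (3,7); upper bound min(|L|,|R|) = min(5,4) = 4)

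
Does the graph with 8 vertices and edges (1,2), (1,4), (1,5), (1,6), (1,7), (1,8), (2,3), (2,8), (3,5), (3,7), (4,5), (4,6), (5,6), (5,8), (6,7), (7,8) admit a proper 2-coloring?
No (odd cycle of length 3: 7 -> 1 -> 8 -> 7)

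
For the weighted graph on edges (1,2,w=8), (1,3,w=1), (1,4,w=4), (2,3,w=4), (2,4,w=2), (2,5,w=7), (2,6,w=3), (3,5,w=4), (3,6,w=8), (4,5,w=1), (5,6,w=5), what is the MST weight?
11 (MST edges: (1,3,w=1), (1,4,w=4), (2,4,w=2), (2,6,w=3), (4,5,w=1); sum of weights 1 + 4 + 2 + 3 + 1 = 11)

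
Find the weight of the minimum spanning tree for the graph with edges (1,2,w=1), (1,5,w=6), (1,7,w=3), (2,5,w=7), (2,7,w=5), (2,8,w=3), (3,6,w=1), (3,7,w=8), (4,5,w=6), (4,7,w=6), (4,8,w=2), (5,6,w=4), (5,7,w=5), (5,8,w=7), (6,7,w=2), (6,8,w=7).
16 (MST edges: (1,2,w=1), (1,7,w=3), (2,8,w=3), (3,6,w=1), (4,8,w=2), (5,6,w=4), (6,7,w=2); sum of weights 1 + 3 + 3 + 1 + 2 + 4 + 2 = 16)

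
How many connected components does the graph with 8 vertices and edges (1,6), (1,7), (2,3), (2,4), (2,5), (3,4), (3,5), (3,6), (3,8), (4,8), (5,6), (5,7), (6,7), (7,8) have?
1 (components: {1, 2, 3, 4, 5, 6, 7, 8})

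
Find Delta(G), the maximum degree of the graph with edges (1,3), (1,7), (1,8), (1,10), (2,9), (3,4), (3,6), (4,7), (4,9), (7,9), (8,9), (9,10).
5 (attained at vertex 9)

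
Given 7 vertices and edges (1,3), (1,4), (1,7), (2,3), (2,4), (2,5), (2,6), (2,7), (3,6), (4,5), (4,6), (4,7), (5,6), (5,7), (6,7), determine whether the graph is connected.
Yes (BFS from 1 visits [1, 3, 4, 7, 2, 6, 5] — all 7 vertices reached)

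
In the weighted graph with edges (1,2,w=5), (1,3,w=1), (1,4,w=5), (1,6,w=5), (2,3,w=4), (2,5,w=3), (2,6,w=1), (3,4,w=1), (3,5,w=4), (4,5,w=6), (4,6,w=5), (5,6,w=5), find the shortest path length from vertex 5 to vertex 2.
3 (path: 5 -> 2; weights 3 = 3)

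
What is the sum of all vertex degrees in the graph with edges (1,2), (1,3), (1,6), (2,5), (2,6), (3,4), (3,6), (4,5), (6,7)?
18 (handshake: sum of degrees = 2|E| = 2 x 9 = 18)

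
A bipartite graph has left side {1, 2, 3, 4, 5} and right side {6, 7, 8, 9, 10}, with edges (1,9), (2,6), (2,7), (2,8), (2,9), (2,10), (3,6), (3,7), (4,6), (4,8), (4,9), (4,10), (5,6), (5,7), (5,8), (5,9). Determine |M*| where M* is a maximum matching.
5 (matching: (1,9), (2,10), (3,7), (4,8), (5,6); upper bound min(|L|,|R|) = min(5,5) = 5)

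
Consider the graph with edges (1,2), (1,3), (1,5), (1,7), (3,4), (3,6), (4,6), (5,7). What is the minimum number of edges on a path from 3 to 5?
2 (path: 3 -> 1 -> 5, 2 edges)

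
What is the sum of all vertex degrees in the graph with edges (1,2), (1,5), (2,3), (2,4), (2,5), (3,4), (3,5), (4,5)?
16 (handshake: sum of degrees = 2|E| = 2 x 8 = 16)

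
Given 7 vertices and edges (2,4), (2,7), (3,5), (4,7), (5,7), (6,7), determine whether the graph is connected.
No, it has 2 components: {1}, {2, 3, 4, 5, 6, 7}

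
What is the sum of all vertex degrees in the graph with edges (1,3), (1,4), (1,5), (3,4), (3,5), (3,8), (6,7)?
14 (handshake: sum of degrees = 2|E| = 2 x 7 = 14)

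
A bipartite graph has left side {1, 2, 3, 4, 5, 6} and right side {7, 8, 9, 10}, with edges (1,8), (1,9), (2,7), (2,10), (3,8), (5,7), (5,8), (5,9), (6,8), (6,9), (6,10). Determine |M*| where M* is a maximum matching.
4 (matching: (1,9), (2,10), (3,8), (5,7); upper bound min(|L|,|R|) = min(6,4) = 4)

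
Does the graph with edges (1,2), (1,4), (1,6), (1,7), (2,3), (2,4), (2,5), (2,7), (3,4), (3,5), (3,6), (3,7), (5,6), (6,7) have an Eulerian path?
No (4 vertices have odd degree: {2, 3, 4, 5}; Eulerian path requires 0 or 2)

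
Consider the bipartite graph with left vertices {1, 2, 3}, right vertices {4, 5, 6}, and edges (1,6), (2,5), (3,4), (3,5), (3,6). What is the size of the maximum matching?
3 (matching: (1,6), (2,5), (3,4); upper bound min(|L|,|R|) = min(3,3) = 3)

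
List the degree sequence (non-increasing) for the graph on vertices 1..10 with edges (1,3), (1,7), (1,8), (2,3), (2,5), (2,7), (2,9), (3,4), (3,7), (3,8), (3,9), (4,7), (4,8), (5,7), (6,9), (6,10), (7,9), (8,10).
[6, 6, 4, 4, 4, 3, 3, 2, 2, 2] (degrees: deg(1)=3, deg(2)=4, deg(3)=6, deg(4)=3, deg(5)=2, deg(6)=2, deg(7)=6, deg(8)=4, deg(9)=4, deg(10)=2)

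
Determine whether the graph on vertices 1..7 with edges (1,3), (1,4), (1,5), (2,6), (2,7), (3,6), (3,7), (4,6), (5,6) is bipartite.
Yes. Partition: {1, 6, 7}, {2, 3, 4, 5}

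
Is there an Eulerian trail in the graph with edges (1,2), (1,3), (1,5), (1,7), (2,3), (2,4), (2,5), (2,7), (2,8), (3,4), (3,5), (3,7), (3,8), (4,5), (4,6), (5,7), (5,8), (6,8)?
Yes — and in fact it has an Eulerian circuit (the graph is connected and all 8 vertices have even degree)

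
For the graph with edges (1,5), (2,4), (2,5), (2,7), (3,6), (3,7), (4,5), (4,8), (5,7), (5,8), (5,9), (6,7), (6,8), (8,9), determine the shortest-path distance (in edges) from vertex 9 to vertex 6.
2 (path: 9 -> 8 -> 6, 2 edges)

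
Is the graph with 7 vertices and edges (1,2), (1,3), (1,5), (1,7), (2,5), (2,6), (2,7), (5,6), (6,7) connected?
No, it has 2 components: {1, 2, 3, 5, 6, 7}, {4}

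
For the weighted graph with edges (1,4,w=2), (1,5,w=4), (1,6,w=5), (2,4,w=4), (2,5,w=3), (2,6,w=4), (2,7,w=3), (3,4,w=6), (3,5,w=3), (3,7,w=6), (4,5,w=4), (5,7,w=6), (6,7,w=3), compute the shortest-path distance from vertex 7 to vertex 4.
7 (path: 7 -> 2 -> 4; weights 3 + 4 = 7)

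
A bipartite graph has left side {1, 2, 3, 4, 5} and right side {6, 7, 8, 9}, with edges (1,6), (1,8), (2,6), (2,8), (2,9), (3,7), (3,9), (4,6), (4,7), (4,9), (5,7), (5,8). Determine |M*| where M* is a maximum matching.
4 (matching: (1,8), (2,9), (3,7), (4,6); upper bound min(|L|,|R|) = min(5,4) = 4)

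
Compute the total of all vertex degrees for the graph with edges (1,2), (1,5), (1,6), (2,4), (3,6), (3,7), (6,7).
14 (handshake: sum of degrees = 2|E| = 2 x 7 = 14)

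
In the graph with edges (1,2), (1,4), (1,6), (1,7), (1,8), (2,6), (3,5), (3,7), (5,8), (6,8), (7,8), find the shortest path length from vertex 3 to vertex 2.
3 (path: 3 -> 7 -> 1 -> 2, 3 edges)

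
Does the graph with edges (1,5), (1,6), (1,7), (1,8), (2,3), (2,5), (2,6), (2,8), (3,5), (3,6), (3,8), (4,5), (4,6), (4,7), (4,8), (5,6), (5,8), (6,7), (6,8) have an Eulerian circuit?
No (2 vertices have odd degree: {6, 7}; Eulerian circuit requires 0)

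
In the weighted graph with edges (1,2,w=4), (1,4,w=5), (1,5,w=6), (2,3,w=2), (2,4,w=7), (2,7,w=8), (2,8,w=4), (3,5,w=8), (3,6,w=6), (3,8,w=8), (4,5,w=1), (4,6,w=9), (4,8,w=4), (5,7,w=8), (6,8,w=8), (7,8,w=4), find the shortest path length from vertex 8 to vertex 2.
4 (path: 8 -> 2; weights 4 = 4)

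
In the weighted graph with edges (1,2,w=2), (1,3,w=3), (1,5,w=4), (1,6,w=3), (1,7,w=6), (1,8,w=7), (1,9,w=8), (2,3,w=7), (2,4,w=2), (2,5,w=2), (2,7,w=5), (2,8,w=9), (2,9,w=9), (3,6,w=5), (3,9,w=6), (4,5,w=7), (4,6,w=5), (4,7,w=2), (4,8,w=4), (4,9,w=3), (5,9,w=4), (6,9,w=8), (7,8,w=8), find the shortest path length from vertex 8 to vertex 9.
7 (path: 8 -> 4 -> 9; weights 4 + 3 = 7)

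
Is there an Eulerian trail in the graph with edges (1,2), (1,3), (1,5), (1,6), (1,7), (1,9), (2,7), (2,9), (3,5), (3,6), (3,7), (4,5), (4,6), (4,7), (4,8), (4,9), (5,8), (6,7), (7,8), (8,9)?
Yes (the graph is connected and exactly 2 vertices have odd degree: {2, 4}; any Eulerian path must start and end at those)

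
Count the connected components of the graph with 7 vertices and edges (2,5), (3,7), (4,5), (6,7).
3 (components: {1}, {2, 4, 5}, {3, 6, 7})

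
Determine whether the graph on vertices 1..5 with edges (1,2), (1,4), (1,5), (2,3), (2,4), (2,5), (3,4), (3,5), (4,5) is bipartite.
No (odd cycle of length 3: 5 -> 1 -> 2 -> 5)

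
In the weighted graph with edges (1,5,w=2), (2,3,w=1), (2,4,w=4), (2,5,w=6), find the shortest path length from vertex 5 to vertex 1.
2 (path: 5 -> 1; weights 2 = 2)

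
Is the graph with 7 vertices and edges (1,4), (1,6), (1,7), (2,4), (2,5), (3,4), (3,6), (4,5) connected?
Yes (BFS from 1 visits [1, 4, 6, 7, 2, 3, 5] — all 7 vertices reached)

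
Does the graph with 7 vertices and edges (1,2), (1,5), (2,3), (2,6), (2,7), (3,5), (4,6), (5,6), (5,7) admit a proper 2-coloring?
Yes. Partition: {1, 3, 6, 7}, {2, 4, 5}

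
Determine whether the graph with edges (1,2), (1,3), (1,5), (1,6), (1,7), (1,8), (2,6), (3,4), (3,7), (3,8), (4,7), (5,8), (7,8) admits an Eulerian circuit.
Yes (the graph is connected and all 8 vertices have even degree)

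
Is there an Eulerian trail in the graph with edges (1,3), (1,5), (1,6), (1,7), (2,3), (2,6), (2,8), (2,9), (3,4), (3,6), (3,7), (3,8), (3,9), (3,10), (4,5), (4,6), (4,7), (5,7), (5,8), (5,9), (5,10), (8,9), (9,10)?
Yes (the graph is connected and exactly 2 vertices have odd degree: {9, 10}; any Eulerian path must start and end at those)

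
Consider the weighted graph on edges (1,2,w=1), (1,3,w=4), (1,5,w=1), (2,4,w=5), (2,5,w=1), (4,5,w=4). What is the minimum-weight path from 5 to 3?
5 (path: 5 -> 1 -> 3; weights 1 + 4 = 5)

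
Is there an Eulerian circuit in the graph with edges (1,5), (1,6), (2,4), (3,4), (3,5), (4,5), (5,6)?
No (2 vertices have odd degree: {2, 4}; Eulerian circuit requires 0)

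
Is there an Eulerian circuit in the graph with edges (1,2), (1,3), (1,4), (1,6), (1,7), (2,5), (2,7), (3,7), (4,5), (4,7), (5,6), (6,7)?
No (6 vertices have odd degree: {1, 2, 4, 5, 6, 7}; Eulerian circuit requires 0)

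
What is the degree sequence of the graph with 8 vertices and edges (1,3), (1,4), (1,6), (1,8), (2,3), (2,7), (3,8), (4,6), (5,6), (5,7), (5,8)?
[4, 3, 3, 3, 3, 2, 2, 2] (degrees: deg(1)=4, deg(2)=2, deg(3)=3, deg(4)=2, deg(5)=3, deg(6)=3, deg(7)=2, deg(8)=3)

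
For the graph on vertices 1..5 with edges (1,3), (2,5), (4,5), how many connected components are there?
2 (components: {1, 3}, {2, 4, 5})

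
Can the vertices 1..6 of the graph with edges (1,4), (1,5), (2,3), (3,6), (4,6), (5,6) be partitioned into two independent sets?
Yes. Partition: {1, 2, 6}, {3, 4, 5}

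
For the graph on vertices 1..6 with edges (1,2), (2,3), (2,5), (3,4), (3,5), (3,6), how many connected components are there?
1 (components: {1, 2, 3, 4, 5, 6})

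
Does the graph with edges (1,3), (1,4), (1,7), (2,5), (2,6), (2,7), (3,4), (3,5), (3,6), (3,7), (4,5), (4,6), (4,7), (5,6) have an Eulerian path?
No (4 vertices have odd degree: {1, 2, 3, 4}; Eulerian path requires 0 or 2)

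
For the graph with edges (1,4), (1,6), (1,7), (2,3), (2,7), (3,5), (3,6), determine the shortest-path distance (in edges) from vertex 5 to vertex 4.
4 (path: 5 -> 3 -> 6 -> 1 -> 4, 4 edges)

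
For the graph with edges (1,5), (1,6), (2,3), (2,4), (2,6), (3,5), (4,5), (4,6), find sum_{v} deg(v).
16 (handshake: sum of degrees = 2|E| = 2 x 8 = 16)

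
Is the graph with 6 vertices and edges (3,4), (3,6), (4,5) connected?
No, it has 3 components: {1}, {2}, {3, 4, 5, 6}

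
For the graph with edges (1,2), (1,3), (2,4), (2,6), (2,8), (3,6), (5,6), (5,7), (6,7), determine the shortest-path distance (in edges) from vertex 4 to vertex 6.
2 (path: 4 -> 2 -> 6, 2 edges)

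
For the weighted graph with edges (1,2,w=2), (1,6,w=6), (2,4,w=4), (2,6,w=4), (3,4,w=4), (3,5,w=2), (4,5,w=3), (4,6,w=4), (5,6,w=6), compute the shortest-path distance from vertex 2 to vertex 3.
8 (path: 2 -> 4 -> 3; weights 4 + 4 = 8)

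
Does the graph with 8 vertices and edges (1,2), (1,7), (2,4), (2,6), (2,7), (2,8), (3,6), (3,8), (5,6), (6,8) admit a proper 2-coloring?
No (odd cycle of length 3: 7 -> 1 -> 2 -> 7)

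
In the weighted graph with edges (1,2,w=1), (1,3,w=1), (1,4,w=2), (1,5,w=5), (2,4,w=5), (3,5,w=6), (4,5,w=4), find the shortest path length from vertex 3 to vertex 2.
2 (path: 3 -> 1 -> 2; weights 1 + 1 = 2)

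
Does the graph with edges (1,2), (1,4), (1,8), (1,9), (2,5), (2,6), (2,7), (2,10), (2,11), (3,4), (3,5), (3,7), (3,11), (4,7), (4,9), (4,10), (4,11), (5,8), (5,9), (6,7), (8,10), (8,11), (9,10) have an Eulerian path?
Yes — and in fact it has an Eulerian circuit (the graph is connected and all 11 vertices have even degree)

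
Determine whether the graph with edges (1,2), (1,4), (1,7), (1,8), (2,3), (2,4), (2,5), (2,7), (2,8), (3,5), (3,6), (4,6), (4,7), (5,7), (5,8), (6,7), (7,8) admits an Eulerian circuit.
No (2 vertices have odd degree: {3, 6}; Eulerian circuit requires 0)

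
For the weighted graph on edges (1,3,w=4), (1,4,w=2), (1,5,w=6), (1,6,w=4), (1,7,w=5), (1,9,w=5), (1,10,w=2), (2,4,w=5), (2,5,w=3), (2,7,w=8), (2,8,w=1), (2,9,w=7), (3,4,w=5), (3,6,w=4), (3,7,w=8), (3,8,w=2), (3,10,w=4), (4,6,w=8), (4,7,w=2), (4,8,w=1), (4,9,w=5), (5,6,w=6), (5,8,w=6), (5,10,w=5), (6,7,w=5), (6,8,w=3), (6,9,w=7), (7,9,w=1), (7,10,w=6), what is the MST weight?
17 (MST edges: (1,4,w=2), (1,10,w=2), (2,5,w=3), (2,8,w=1), (3,8,w=2), (4,7,w=2), (4,8,w=1), (6,8,w=3), (7,9,w=1); sum of weights 2 + 2 + 3 + 1 + 2 + 2 + 1 + 3 + 1 = 17)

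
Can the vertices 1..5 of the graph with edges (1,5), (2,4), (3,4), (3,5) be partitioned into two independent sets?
Yes. Partition: {1, 2, 3}, {4, 5}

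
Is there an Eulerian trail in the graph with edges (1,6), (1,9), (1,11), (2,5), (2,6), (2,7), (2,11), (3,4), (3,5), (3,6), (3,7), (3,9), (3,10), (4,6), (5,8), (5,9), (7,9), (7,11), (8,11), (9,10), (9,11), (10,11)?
Yes (the graph is connected and exactly 2 vertices have odd degree: {1, 10}; any Eulerian path must start and end at those)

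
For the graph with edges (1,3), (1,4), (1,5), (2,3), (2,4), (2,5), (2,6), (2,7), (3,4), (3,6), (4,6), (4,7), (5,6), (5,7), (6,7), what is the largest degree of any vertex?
5 (attained at vertices 2, 4, 6)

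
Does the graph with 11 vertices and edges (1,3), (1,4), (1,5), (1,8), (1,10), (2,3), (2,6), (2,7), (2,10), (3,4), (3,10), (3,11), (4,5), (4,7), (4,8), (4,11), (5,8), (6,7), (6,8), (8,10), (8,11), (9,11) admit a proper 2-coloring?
No (odd cycle of length 3: 5 -> 1 -> 4 -> 5)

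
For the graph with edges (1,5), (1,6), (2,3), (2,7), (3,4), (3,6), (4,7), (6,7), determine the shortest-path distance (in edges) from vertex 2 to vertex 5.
4 (path: 2 -> 3 -> 6 -> 1 -> 5, 4 edges)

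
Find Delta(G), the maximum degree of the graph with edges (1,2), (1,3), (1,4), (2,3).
3 (attained at vertex 1)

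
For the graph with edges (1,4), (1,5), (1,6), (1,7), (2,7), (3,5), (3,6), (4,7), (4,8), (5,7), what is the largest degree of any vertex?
4 (attained at vertices 1, 7)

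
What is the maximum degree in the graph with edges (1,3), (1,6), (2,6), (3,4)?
2 (attained at vertices 1, 3, 6)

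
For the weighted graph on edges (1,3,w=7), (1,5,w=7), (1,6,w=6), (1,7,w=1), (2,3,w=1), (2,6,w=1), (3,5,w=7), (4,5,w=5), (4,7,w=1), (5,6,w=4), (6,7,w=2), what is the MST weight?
10 (MST edges: (1,7,w=1), (2,3,w=1), (2,6,w=1), (4,7,w=1), (5,6,w=4), (6,7,w=2); sum of weights 1 + 1 + 1 + 1 + 4 + 2 = 10)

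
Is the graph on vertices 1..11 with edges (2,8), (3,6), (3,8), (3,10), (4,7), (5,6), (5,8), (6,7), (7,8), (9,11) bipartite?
Yes. Partition: {1, 2, 3, 5, 7, 9}, {4, 6, 8, 10, 11}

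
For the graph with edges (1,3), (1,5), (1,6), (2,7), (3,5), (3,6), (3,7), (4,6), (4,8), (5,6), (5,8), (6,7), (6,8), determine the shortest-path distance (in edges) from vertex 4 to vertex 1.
2 (path: 4 -> 6 -> 1, 2 edges)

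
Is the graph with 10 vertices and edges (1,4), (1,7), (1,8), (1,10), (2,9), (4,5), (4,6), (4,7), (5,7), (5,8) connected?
No, it has 3 components: {1, 4, 5, 6, 7, 8, 10}, {2, 9}, {3}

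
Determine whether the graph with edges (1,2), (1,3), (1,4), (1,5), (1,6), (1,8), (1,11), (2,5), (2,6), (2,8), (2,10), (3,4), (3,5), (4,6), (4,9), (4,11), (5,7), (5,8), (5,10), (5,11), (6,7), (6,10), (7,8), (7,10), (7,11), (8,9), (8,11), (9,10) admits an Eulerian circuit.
No (10 vertices have odd degree: {1, 2, 3, 4, 5, 6, 7, 9, 10, 11}; Eulerian circuit requires 0)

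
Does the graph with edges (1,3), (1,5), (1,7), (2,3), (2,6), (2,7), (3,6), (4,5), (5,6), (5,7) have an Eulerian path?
No (6 vertices have odd degree: {1, 2, 3, 4, 6, 7}; Eulerian path requires 0 or 2)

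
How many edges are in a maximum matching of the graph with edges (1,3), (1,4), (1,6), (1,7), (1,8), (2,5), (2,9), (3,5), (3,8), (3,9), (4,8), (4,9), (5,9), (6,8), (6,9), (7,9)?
4 (matching: (1,7), (2,5), (3,9), (6,8); upper bound floor(n/2) = floor(9/2) = 4)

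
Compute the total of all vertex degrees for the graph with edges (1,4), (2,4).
4 (handshake: sum of degrees = 2|E| = 2 x 2 = 4)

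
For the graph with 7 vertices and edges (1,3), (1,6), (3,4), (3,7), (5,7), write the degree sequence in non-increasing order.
[3, 2, 2, 1, 1, 1, 0] (degrees: deg(1)=2, deg(2)=0, deg(3)=3, deg(4)=1, deg(5)=1, deg(6)=1, deg(7)=2)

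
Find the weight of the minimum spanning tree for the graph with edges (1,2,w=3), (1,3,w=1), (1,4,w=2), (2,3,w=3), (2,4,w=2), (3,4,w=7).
5 (MST edges: (1,3,w=1), (1,4,w=2), (2,4,w=2); sum of weights 1 + 2 + 2 = 5)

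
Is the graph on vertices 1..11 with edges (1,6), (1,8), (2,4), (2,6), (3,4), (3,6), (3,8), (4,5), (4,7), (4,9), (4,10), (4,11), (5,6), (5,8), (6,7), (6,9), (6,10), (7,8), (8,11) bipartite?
Yes. Partition: {1, 2, 3, 5, 7, 9, 10, 11}, {4, 6, 8}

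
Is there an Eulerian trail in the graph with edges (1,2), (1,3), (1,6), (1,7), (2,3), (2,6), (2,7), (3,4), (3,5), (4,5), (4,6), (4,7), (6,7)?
Yes — and in fact it has an Eulerian circuit (the graph is connected and all 7 vertices have even degree)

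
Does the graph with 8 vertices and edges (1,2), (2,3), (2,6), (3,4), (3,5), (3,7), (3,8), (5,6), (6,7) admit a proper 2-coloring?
Yes. Partition: {1, 3, 6}, {2, 4, 5, 7, 8}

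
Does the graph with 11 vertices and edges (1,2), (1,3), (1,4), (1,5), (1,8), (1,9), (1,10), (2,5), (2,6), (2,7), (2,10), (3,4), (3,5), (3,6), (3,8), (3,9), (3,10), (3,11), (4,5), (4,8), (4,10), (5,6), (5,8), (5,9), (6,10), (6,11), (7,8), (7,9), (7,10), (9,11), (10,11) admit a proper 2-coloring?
No (odd cycle of length 3: 10 -> 1 -> 3 -> 10)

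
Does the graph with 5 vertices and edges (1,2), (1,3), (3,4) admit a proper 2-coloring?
Yes. Partition: {1, 4, 5}, {2, 3}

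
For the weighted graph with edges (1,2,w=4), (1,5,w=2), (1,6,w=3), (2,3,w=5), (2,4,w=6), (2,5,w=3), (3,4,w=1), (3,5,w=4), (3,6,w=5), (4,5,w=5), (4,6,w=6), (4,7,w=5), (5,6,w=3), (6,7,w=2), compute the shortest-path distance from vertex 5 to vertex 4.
5 (path: 5 -> 4; weights 5 = 5)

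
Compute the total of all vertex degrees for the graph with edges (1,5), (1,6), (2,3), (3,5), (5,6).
10 (handshake: sum of degrees = 2|E| = 2 x 5 = 10)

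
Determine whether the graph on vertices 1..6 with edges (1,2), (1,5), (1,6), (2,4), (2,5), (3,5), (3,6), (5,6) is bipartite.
No (odd cycle of length 3: 2 -> 1 -> 5 -> 2)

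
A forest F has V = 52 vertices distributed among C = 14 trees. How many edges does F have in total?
38 (Each of the 14 component trees on V_i vertices has V_i - 1 edges; summing gives V - C = 52 - 14 = 38)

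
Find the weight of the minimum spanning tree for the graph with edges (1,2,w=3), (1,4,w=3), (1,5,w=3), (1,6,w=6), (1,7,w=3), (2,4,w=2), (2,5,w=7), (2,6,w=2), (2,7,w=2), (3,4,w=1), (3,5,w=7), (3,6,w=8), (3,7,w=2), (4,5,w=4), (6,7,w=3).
13 (MST edges: (1,4,w=3), (1,5,w=3), (2,4,w=2), (2,6,w=2), (2,7,w=2), (3,4,w=1); sum of weights 3 + 3 + 2 + 2 + 2 + 1 = 13)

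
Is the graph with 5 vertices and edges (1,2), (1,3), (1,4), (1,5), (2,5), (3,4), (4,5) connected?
Yes (BFS from 1 visits [1, 2, 3, 4, 5] — all 5 vertices reached)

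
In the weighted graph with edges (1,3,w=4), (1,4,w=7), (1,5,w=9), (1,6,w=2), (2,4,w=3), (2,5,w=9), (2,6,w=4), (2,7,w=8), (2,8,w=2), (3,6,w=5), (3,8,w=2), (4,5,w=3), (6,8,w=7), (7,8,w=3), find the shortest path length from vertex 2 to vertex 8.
2 (path: 2 -> 8; weights 2 = 2)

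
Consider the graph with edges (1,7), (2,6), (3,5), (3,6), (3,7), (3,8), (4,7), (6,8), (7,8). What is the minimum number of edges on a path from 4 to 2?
4 (path: 4 -> 7 -> 3 -> 6 -> 2, 4 edges)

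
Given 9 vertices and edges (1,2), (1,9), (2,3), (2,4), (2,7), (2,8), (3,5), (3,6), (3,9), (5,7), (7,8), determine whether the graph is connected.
Yes (BFS from 1 visits [1, 2, 9, 3, 4, 7, 8, 5, 6] — all 9 vertices reached)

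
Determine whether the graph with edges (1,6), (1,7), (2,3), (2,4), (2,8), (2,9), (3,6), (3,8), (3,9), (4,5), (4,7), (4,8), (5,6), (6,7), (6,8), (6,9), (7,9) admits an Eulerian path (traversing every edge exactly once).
Yes — and in fact it has an Eulerian circuit (the graph is connected and all 9 vertices have even degree)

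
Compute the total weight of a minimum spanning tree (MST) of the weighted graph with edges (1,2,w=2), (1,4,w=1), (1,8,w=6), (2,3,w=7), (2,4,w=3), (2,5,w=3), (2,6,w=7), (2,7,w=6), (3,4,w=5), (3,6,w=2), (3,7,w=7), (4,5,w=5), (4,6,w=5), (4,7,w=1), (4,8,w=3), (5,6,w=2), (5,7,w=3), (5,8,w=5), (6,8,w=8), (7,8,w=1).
12 (MST edges: (1,2,w=2), (1,4,w=1), (2,5,w=3), (3,6,w=2), (4,7,w=1), (5,6,w=2), (7,8,w=1); sum of weights 2 + 1 + 3 + 2 + 1 + 2 + 1 = 12)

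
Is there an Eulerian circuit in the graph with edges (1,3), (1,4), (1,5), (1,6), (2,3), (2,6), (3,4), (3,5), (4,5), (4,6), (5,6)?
Yes (the graph is connected and all 6 vertices have even degree)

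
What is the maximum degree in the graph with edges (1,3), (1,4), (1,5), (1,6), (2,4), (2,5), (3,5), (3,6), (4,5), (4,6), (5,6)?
5 (attained at vertex 5)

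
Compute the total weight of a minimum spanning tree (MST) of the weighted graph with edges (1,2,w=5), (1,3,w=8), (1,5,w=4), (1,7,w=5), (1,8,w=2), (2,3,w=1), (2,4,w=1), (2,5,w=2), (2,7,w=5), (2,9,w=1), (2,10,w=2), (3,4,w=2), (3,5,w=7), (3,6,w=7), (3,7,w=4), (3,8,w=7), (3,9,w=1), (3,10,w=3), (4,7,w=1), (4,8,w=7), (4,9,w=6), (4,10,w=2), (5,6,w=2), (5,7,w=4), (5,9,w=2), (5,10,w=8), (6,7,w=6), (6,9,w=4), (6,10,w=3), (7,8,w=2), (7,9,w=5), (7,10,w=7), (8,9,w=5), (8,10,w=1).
13 (MST edges: (1,8,w=2), (2,3,w=1), (2,4,w=1), (2,5,w=2), (2,9,w=1), (2,10,w=2), (4,7,w=1), (5,6,w=2), (8,10,w=1); sum of weights 2 + 1 + 1 + 2 + 1 + 2 + 1 + 2 + 1 = 13)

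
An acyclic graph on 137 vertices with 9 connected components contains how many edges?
128 (Each of the 9 component trees on V_i vertices has V_i - 1 edges; summing gives V - C = 137 - 9 = 128)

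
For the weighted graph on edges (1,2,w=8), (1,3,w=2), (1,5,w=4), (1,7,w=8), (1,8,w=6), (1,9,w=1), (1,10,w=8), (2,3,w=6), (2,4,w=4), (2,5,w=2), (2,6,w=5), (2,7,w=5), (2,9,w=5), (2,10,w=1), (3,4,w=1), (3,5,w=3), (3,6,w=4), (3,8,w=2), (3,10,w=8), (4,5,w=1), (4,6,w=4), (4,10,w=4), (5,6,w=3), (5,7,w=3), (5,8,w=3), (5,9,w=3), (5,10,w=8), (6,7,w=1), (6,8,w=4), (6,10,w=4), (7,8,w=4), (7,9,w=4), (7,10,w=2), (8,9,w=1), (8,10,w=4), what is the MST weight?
12 (MST edges: (1,3,w=2), (1,9,w=1), (2,5,w=2), (2,10,w=1), (3,4,w=1), (4,5,w=1), (6,7,w=1), (7,10,w=2), (8,9,w=1); sum of weights 2 + 1 + 2 + 1 + 1 + 1 + 1 + 2 + 1 = 12)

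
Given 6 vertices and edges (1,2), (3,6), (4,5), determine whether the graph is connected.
No, it has 3 components: {1, 2}, {3, 6}, {4, 5}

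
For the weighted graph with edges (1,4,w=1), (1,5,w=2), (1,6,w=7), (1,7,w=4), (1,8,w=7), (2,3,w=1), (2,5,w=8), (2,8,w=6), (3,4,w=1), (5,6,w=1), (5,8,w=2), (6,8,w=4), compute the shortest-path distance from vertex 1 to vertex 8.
4 (path: 1 -> 5 -> 8; weights 2 + 2 = 4)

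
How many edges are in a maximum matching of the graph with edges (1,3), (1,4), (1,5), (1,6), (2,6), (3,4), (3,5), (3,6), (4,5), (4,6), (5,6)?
3 (matching: (1,4), (2,6), (3,5); upper bound floor(n/2) = floor(6/2) = 3)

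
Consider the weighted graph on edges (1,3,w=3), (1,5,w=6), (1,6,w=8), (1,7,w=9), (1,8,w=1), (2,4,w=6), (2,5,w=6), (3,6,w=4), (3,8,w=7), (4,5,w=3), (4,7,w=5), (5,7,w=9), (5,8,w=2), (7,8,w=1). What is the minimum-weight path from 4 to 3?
9 (path: 4 -> 5 -> 8 -> 1 -> 3; weights 3 + 2 + 1 + 3 = 9)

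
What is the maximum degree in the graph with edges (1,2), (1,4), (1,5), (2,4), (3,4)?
3 (attained at vertices 1, 4)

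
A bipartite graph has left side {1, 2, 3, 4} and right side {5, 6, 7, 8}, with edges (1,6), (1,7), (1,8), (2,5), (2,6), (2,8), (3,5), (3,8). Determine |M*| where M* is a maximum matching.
3 (matching: (1,7), (2,6), (3,8); upper bound min(|L|,|R|) = min(4,4) = 4)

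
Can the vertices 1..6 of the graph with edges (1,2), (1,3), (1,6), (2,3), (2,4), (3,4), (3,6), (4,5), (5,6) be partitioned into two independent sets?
No (odd cycle of length 3: 3 -> 1 -> 2 -> 3)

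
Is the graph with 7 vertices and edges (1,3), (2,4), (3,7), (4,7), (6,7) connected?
No, it has 2 components: {1, 2, 3, 4, 6, 7}, {5}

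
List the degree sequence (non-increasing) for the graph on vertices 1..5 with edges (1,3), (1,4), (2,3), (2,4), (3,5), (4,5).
[3, 3, 2, 2, 2] (degrees: deg(1)=2, deg(2)=2, deg(3)=3, deg(4)=3, deg(5)=2)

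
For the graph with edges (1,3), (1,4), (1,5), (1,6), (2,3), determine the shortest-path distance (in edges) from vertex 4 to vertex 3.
2 (path: 4 -> 1 -> 3, 2 edges)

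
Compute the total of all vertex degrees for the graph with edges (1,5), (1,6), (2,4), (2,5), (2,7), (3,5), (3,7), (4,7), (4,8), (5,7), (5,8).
22 (handshake: sum of degrees = 2|E| = 2 x 11 = 22)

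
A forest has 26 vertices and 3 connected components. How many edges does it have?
23 (Each of the 3 component trees on V_i vertices has V_i - 1 edges; summing gives V - C = 26 - 3 = 23)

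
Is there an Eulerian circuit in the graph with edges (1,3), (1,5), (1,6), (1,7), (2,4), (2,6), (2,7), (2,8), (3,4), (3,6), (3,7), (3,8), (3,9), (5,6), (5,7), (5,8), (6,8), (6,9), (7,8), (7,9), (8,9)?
Yes (the graph is connected and all 9 vertices have even degree)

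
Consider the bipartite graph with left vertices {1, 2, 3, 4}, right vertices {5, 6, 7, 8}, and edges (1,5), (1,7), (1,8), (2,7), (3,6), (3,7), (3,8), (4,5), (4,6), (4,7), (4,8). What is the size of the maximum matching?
4 (matching: (1,8), (2,7), (3,6), (4,5); upper bound min(|L|,|R|) = min(4,4) = 4)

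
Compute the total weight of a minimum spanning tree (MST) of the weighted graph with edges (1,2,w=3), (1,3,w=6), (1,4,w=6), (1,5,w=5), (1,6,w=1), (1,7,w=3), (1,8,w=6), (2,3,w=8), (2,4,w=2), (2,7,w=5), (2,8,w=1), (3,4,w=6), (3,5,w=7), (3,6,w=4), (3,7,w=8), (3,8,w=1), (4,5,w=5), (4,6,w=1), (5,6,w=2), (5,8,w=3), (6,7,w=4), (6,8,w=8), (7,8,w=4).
11 (MST edges: (1,6,w=1), (1,7,w=3), (2,4,w=2), (2,8,w=1), (3,8,w=1), (4,6,w=1), (5,6,w=2); sum of weights 1 + 3 + 2 + 1 + 1 + 1 + 2 = 11)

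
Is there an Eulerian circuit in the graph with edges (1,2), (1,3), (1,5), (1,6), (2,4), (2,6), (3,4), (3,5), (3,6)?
No (2 vertices have odd degree: {2, 6}; Eulerian circuit requires 0)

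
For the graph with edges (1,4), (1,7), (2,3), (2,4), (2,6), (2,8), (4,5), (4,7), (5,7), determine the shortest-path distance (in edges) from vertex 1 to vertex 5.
2 (path: 1 -> 7 -> 5, 2 edges)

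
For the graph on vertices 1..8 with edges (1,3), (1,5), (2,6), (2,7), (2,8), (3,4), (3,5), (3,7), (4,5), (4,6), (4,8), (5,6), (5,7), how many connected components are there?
1 (components: {1, 2, 3, 4, 5, 6, 7, 8})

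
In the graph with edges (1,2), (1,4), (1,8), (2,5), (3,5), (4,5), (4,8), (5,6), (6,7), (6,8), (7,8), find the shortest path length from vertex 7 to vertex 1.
2 (path: 7 -> 8 -> 1, 2 edges)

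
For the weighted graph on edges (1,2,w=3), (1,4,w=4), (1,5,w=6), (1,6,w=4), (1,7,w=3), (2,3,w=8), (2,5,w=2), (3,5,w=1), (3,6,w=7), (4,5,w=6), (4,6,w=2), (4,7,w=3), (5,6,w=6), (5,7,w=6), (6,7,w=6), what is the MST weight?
14 (MST edges: (1,2,w=3), (1,7,w=3), (2,5,w=2), (3,5,w=1), (4,6,w=2), (4,7,w=3); sum of weights 3 + 3 + 2 + 1 + 2 + 3 = 14)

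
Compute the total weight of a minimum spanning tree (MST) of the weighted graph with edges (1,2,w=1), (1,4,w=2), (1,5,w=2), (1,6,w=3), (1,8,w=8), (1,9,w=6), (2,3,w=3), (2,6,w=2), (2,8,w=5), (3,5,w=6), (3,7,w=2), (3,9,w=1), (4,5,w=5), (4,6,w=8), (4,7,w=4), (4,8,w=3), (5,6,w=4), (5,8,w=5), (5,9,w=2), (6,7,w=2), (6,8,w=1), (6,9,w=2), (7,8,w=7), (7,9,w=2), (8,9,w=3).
13 (MST edges: (1,2,w=1), (1,4,w=2), (1,5,w=2), (2,6,w=2), (3,7,w=2), (3,9,w=1), (5,9,w=2), (6,8,w=1); sum of weights 1 + 2 + 2 + 2 + 2 + 1 + 2 + 1 = 13)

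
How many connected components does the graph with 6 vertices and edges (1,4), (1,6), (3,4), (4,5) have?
2 (components: {1, 3, 4, 5, 6}, {2})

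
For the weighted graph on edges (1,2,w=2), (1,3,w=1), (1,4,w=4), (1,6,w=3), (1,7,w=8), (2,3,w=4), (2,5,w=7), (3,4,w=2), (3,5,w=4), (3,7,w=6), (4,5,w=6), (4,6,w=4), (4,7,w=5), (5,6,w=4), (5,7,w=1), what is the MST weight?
13 (MST edges: (1,2,w=2), (1,3,w=1), (1,6,w=3), (3,4,w=2), (3,5,w=4), (5,7,w=1); sum of weights 2 + 1 + 3 + 2 + 4 + 1 = 13)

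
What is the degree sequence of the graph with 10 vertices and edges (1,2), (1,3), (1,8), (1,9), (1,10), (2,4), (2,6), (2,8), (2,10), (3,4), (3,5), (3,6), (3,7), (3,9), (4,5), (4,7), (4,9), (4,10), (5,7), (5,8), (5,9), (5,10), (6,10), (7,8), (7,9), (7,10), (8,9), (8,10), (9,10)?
[8, 7, 6, 6, 6, 6, 6, 5, 5, 3] (degrees: deg(1)=5, deg(2)=5, deg(3)=6, deg(4)=6, deg(5)=6, deg(6)=3, deg(7)=6, deg(8)=6, deg(9)=7, deg(10)=8)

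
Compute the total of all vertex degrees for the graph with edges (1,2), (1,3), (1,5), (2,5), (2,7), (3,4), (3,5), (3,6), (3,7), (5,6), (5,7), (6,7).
24 (handshake: sum of degrees = 2|E| = 2 x 12 = 24)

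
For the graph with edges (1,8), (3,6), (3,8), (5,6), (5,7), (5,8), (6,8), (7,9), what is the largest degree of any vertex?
4 (attained at vertex 8)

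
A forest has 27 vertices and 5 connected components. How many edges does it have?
22 (Each of the 5 component trees on V_i vertices has V_i - 1 edges; summing gives V - C = 27 - 5 = 22)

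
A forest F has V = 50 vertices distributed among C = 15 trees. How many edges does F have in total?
35 (Each of the 15 component trees on V_i vertices has V_i - 1 edges; summing gives V - C = 50 - 15 = 35)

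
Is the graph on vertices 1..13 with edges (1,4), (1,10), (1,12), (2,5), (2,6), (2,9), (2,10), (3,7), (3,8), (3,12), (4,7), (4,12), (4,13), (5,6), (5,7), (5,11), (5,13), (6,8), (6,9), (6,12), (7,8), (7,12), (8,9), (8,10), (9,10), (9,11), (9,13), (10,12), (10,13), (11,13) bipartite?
No (odd cycle of length 3: 10 -> 1 -> 12 -> 10)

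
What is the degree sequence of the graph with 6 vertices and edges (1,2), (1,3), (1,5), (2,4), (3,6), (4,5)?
[3, 2, 2, 2, 2, 1] (degrees: deg(1)=3, deg(2)=2, deg(3)=2, deg(4)=2, deg(5)=2, deg(6)=1)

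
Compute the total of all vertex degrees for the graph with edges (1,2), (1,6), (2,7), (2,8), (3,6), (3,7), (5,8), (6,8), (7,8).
18 (handshake: sum of degrees = 2|E| = 2 x 9 = 18)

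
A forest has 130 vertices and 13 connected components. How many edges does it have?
117 (Each of the 13 component trees on V_i vertices has V_i - 1 edges; summing gives V - C = 130 - 13 = 117)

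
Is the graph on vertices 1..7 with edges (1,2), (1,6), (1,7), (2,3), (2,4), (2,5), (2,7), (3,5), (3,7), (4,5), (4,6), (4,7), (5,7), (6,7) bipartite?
No (odd cycle of length 3: 7 -> 1 -> 2 -> 7)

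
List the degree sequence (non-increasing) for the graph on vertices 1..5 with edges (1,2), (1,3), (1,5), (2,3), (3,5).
[3, 3, 2, 2, 0] (degrees: deg(1)=3, deg(2)=2, deg(3)=3, deg(4)=0, deg(5)=2)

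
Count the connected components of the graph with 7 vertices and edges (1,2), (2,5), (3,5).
4 (components: {1, 2, 3, 5}, {4}, {6}, {7})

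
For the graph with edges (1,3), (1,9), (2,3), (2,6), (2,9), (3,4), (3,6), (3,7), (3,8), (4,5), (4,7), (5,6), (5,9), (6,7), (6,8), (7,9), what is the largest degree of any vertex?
6 (attained at vertex 3)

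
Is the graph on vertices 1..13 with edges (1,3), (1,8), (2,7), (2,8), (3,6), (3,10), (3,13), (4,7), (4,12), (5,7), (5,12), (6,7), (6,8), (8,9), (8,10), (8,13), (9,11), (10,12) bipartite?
Yes. Partition: {1, 2, 4, 5, 6, 9, 10, 13}, {3, 7, 8, 11, 12}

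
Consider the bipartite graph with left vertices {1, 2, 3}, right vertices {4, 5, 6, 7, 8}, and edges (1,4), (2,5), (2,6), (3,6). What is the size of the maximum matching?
3 (matching: (1,4), (2,5), (3,6); upper bound min(|L|,|R|) = min(3,5) = 3)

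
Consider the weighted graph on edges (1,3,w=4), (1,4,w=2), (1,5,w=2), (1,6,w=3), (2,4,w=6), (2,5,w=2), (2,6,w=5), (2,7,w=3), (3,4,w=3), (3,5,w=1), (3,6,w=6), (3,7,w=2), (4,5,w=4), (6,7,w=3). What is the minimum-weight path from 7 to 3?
2 (path: 7 -> 3; weights 2 = 2)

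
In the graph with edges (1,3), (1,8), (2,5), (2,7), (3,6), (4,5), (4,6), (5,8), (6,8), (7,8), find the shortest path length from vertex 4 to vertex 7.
3 (path: 4 -> 5 -> 8 -> 7, 3 edges)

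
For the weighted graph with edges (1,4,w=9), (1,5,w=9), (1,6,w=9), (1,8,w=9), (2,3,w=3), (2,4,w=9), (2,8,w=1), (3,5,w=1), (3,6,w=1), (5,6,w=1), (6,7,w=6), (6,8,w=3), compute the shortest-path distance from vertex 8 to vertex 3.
4 (path: 8 -> 2 -> 3; weights 1 + 3 = 4)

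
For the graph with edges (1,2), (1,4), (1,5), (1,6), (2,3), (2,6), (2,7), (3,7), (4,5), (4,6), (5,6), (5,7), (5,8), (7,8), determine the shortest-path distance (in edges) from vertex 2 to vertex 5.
2 (path: 2 -> 7 -> 5, 2 edges)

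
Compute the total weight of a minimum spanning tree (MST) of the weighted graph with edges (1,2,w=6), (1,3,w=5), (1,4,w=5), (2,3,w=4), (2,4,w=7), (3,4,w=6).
14 (MST edges: (1,3,w=5), (1,4,w=5), (2,3,w=4); sum of weights 5 + 5 + 4 = 14)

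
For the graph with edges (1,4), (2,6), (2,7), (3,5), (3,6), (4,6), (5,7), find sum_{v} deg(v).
14 (handshake: sum of degrees = 2|E| = 2 x 7 = 14)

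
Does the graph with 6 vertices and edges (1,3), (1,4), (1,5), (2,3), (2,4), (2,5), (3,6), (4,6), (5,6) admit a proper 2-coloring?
Yes. Partition: {1, 2, 6}, {3, 4, 5}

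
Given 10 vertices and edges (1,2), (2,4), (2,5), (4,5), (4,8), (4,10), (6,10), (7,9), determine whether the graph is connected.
No, it has 3 components: {1, 2, 4, 5, 6, 8, 10}, {3}, {7, 9}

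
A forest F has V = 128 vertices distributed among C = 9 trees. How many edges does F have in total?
119 (Each of the 9 component trees on V_i vertices has V_i - 1 edges; summing gives V - C = 128 - 9 = 119)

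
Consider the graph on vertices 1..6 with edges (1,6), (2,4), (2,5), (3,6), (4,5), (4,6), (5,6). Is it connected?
Yes (BFS from 1 visits [1, 6, 3, 4, 5, 2] — all 6 vertices reached)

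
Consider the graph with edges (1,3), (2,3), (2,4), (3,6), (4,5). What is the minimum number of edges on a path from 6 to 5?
4 (path: 6 -> 3 -> 2 -> 4 -> 5, 4 edges)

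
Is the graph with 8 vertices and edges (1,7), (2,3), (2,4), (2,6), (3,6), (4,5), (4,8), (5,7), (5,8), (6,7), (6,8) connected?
Yes (BFS from 1 visits [1, 7, 5, 6, 4, 8, 2, 3] — all 8 vertices reached)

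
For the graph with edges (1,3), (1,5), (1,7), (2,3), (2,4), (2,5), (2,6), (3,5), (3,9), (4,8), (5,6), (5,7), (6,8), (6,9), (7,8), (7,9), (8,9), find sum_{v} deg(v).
34 (handshake: sum of degrees = 2|E| = 2 x 17 = 34)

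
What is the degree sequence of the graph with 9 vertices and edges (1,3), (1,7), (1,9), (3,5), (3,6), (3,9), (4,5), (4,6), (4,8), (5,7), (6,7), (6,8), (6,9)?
[5, 4, 3, 3, 3, 3, 3, 2, 0] (degrees: deg(1)=3, deg(2)=0, deg(3)=4, deg(4)=3, deg(5)=3, deg(6)=5, deg(7)=3, deg(8)=2, deg(9)=3)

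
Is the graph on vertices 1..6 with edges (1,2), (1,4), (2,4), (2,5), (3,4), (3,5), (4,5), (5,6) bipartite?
No (odd cycle of length 3: 4 -> 1 -> 2 -> 4)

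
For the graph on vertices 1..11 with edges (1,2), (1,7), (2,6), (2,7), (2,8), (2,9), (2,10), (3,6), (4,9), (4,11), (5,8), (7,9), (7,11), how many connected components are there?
1 (components: {1, 2, 3, 4, 5, 6, 7, 8, 9, 10, 11})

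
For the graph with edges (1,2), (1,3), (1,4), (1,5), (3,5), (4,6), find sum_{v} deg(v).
12 (handshake: sum of degrees = 2|E| = 2 x 6 = 12)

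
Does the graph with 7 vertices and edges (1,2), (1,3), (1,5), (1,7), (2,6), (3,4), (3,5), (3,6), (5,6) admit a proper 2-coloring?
No (odd cycle of length 3: 3 -> 1 -> 5 -> 3)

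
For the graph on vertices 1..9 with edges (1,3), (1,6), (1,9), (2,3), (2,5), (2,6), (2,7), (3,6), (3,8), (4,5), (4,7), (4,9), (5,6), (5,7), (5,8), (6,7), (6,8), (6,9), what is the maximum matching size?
4 (matching: (2,5), (3,8), (4,7), (6,9); upper bound floor(n/2) = floor(9/2) = 4)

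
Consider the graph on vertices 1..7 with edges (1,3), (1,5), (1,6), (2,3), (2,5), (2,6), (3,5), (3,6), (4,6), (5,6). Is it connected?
No, it has 2 components: {1, 2, 3, 4, 5, 6}, {7}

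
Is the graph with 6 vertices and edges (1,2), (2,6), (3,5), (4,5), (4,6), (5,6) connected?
Yes (BFS from 1 visits [1, 2, 6, 4, 5, 3] — all 6 vertices reached)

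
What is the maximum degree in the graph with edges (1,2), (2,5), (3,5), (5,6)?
3 (attained at vertex 5)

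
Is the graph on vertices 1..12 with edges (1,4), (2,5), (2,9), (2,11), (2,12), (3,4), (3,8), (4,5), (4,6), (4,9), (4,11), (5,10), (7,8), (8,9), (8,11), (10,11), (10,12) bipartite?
Yes. Partition: {1, 3, 5, 6, 7, 9, 11, 12}, {2, 4, 8, 10}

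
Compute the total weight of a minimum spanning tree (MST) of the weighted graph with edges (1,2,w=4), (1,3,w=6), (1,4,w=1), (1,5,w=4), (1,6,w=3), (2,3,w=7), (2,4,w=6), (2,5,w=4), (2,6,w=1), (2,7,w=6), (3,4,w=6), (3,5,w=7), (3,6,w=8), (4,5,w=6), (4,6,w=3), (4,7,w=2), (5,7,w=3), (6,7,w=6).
16 (MST edges: (1,3,w=6), (1,4,w=1), (1,6,w=3), (2,6,w=1), (4,7,w=2), (5,7,w=3); sum of weights 6 + 1 + 3 + 1 + 2 + 3 = 16)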